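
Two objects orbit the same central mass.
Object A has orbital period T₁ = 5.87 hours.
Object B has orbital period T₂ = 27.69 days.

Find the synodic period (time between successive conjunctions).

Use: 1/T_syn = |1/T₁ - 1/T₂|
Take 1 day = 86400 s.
T₁ = 5.87 hours = 21132 s
T₂ = 27.69 days = 2.39242 × 10^6 s
1/T₁ = 4.73216 × 10^-5 s⁻¹
1/T₂ = 4.17988 × 10^-7 s⁻¹
|1/T₁ − 1/T₂| = 4.69036 × 10^-5 s⁻¹
T_syn = 1 / |1/T₁ − 1/T₂| = 21320.3 s ≈ 5.922 hours

Final answer: T_syn = 5.922 hours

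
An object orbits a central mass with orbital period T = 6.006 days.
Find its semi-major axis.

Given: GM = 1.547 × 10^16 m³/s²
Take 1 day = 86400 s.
T = 6.006 days = 518918 s
GM = 1.547 × 10^16 m³/s²
Kepler's third law: a³ = GM T² / (4π²)
T² = 2.69276 × 10^11 s²
a³ = (1.547 × 10^16) × (2.69276 × 10^11) / (4π²) = 1.05519 × 10^26 m³
a = (a³)^(1/3) = 4.72545 × 10^8 m ≈ 4.725 × 10^8 m

Final answer: 4.725 × 10^8 m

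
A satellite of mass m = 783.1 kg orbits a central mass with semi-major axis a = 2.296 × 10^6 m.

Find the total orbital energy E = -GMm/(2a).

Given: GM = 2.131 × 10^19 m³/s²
a = 2.296 × 10^6 m
GM = 2.131 × 10^19 m³/s²
2a = 4.592 × 10^6 m
GMm = 2.131 × 10^19 × 783.1 = 1.66879 × 10^22 m³·kg/s²
E = −GMm/(2a) = -3.63412 × 10^15 J ≈ -3.634 PJ

Final answer: -3.634 PJ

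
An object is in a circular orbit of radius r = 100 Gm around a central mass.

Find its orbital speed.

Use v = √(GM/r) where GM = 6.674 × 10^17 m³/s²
r = 100 Gm = 1 × 10^11 m
GM = 6.674 × 10^17 m³/s²
GM/r = (6.674 × 10^17) / (1 × 10^11) = 6.674 × 10^6 m²/s²
v = √(GM/r) = 2583.41 m/s ≈ 2.583 km/s

Final answer: 2.583 km/s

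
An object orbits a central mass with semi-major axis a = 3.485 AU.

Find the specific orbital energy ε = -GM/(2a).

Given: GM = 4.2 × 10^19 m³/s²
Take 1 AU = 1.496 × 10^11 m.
a = 3.485 AU = 5.21356 × 10^11 m
GM = 4.2 × 10^19 m³/s²
2a = 1.04271 × 10^12 m
ε = −GM/(2a) = -4.02796 × 10^7 J/kg ≈ -40.28 MJ/kg

Final answer: -40.28 MJ/kg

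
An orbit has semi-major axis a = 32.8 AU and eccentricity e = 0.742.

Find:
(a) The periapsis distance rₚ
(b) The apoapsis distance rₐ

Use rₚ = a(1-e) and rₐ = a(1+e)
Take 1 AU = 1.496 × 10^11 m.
a = 32.8 AU = 4.90688 × 10^12 m
e = 0.742:  1 − e = 0.258,  1 + e = 1.742
(a) rₚ = a(1 − e) = 4.90688 × 10^12 m × 0.258 = 1.26598 × 10^12 m ≈ 8.462 AU
(b) rₐ = a(1 + e) = 4.90688 × 10^12 m × 1.742 = 8.54778 × 10^12 m ≈ 57.14 AU

Final answer:
(a) rₚ = 8.462 AU
(b) rₐ = 57.14 AU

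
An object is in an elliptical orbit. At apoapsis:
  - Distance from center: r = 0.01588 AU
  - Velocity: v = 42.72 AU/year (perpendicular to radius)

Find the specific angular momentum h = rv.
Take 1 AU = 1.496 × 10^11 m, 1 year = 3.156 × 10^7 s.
r = 0.01588 AU = 2.37565 × 10^9 m
v = 42.72 AU/year = 202500 m/s
h = rv = 2.37565 × 10^9 × 202500 = 4.8107 × 10^14 m²/s ≈ 4.811 × 10^14 m²/s

Final answer: h = 4.811 × 10^14 m²/s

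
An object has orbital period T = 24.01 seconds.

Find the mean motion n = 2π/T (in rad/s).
T = 24.01 seconds
n = 2π / 24.01 s = 0.26169 rad/s ≈ 0.2617 rad/s

Final answer: n = 0.2617 rad/s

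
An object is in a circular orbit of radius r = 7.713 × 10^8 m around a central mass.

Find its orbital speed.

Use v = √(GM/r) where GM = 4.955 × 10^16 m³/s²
r = 7.713 × 10^8 m
GM = 4.955 × 10^16 m³/s²
GM/r = (4.955 × 10^16) / (7.713 × 10^8) = 6.42422 × 10^7 m²/s²
v = √(GM/r) = 8015.12 m/s ≈ 8.015 km/s

Final answer: 8.015 km/s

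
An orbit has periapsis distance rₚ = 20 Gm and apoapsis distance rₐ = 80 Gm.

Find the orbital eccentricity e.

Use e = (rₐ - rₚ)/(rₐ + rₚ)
rₚ = 20 Gm = 2 × 10^10 m
rₐ = 80 Gm = 8 × 10^10 m
rₐ − rₚ = 6 × 10^10 m
rₐ + rₚ = 1 × 10^11 m
e = (rₐ − rₚ)/(rₐ + rₚ) = 0.6

Final answer: e = 0.6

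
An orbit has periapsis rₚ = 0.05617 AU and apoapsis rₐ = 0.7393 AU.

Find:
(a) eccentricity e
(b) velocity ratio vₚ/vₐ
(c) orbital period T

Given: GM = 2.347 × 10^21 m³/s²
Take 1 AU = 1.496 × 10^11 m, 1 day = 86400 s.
rₚ = 0.05617 AU = 8.40303 × 10^9 m
rₐ = 0.7393 AU = 1.10599 × 10^11 m
GM = 2.347 × 10^21 m³/s²
a = (rₚ + rₐ)/2 = 5.95012 × 10^10 m
e = (rₐ − rₚ)/(rₐ + rₚ) = (1.02196 × 10^11) / (1.19002 × 10^11) = 0.858775
(a) e = 0.858775 ≈ 0.8588
(b) vₚ/vₐ = rₐ/rₚ (angular momentum) = (1.10599 × 10^11) / (8.40303 × 10^9) = 13.1618 ≈ 13.16
(c) a³ = 2.10657 × 10^32 m³;  T = 2π √(a³/GM) = 2π × 299593 s = 1.8824 × 10^6 s ≈ 21.79 days

Final answer:
(a) eccentricity e = 0.8588
(b) velocity ratio vₚ/vₐ = 13.16
(c) orbital period T = 21.79 days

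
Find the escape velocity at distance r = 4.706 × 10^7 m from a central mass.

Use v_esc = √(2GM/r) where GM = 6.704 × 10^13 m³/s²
r = 4.706 × 10^7 m
GM = 6.704 × 10^13 m³/s²
2GM/r = 2 × (6.704 × 10^13) / (4.706 × 10^7) = 2.84913 × 10^6 m²/s²
v_esc = √(2GM/r) = 1687.94 m/s ≈ 1.688 km/s

Final answer: 1.688 km/s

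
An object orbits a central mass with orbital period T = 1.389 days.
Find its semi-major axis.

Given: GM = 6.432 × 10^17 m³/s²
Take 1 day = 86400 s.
T = 1.389 days = 120010 s
GM = 6.432 × 10^17 m³/s²
Kepler's third law: a³ = GM T² / (4π²)
T² = 1.44023 × 10^10 s²
a³ = (6.432 × 10^17) × (1.44023 × 10^10) / (4π²) = 2.34649 × 10^26 m³
a = (a³)^(1/3) = 6.16793 × 10^8 m ≈ 616.8 Mm

Final answer: 616.8 Mm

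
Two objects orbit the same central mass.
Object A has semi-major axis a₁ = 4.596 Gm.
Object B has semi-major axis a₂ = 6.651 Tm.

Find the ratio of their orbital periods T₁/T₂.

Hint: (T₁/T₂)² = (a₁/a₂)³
a₁ = 4.596 Gm = 4.596 × 10^9 m
a₂ = 6.651 Tm = 6.651 × 10^12 m
a₁/a₂ = 0.000691024
T₁/T₂ = (a₁/a₂)^(3/2) = (0.000691024)^1.5 = 1.81652 × 10^-5

Final answer: T₁/T₂ = 1.817 × 10^-5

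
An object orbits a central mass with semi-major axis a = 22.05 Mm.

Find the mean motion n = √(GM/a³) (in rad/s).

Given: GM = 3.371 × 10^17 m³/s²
a = 22.05 Mm = 2.205 × 10^7 m
GM = 3.371 × 10^17 m³/s²
a³ = 1.07208 × 10^22 m³
GM/a³ = (3.371 × 10^17) / (1.07208 × 10^22) = 3.14437 × 10^-5 s⁻²
n = √(GM/a³) = 0.00560746 rad/s ≈ 0.005607 rad/s

Final answer: n = 0.005607 rad/s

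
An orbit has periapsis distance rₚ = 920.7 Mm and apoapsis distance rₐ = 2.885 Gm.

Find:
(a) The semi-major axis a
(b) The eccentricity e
rₚ = 920.7 Mm = 9.207 × 10^8 m
rₐ = 2.885 Gm = 2.885 × 10^9 m
(a) a = (rₚ + rₐ)/2 = 1.90285 × 10^9 m ≈ 1.903 Gm
(b) e = (rₐ − rₚ)/(rₐ + rₚ) = (1.9643 × 10^9) / (3.8057 × 10^9) = 0.516147

Final answer:
(a) a = 1.903 Gm
(b) e = 0.5161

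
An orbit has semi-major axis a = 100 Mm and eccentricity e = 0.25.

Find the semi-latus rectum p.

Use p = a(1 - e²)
a = 100 Mm = 1 × 10^8 m
e = 0.25,  e² = 0.0625,  1 − e² = 0.9375
p = a(1 − e²) = 1 × 10^8 m × 0.9375 = 9.375 × 10^7 m ≈ 93.75 Mm

Final answer: p = 93.75 Mm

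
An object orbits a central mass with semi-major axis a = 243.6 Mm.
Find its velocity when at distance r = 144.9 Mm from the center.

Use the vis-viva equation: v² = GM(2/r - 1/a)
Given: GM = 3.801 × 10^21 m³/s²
a = 243.6 Mm = 2.436 × 10^8 m
r = 144.9 Mm = 1.449 × 10^8 m
GM = 3.801 × 10^21 m³/s²
2/r − 1/a = 1.38026 × 10^-8 − 4.10509 × 10^-9 = 9.69753 × 10^-9 m⁻¹
v² = GM (2/r − 1/a) = 3.68603 × 10^13 m²/s²
v = 6.07127 × 10^6 m/s ≈ 6071 km/s

Final answer: 6071 km/s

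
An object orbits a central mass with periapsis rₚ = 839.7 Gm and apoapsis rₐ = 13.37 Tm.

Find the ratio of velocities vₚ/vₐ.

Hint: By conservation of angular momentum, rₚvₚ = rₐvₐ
rₚ = 839.7 Gm = 8.397 × 10^11 m
rₐ = 13.37 Tm = 1.337 × 10^13 m
rₚvₚ = rₐvₐ  ⇒  vₚ/vₐ = rₐ/rₚ
vₚ/vₐ = (1.337 × 10^13) / (8.397 × 10^11) = 15.9224

Final answer: vₚ/vₐ = 15.92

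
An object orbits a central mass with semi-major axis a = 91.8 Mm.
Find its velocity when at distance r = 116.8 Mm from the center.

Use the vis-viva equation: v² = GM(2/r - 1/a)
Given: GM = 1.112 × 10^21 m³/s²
a = 91.8 Mm = 9.18 × 10^7 m
r = 116.8 Mm = 1.168 × 10^8 m
GM = 1.112 × 10^21 m³/s²
2/r − 1/a = 1.71233 × 10^-8 − 1.08932 × 10^-8 = 6.23004 × 10^-9 m⁻¹
v² = GM (2/r − 1/a) = 6.92781 × 10^12 m²/s²
v = 2.63207 × 10^6 m/s ≈ 2632 km/s

Final answer: 2632 km/s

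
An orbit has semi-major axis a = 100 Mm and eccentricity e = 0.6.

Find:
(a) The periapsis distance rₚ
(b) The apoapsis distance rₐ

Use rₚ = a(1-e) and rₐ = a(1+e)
a = 100 Mm = 1 × 10^8 m
e = 0.6:  1 − e = 0.4,  1 + e = 1.6
(a) rₚ = a(1 − e) = 1 × 10^8 m × 0.4 = 4 × 10^7 m ≈ 40 Mm
(b) rₐ = a(1 + e) = 1 × 10^8 m × 1.6 = 1.6 × 10^8 m ≈ 160 Mm

Final answer:
(a) rₚ = 40 Mm
(b) rₐ = 160 Mm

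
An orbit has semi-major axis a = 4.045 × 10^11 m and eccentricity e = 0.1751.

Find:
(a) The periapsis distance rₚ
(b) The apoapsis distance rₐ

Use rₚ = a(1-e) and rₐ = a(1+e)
a = 4.045 × 10^11 m
e = 0.1751:  1 − e = 0.8249,  1 + e = 1.1751
(a) rₚ = a(1 − e) = 4.045 × 10^11 m × 0.8249 = 3.33672 × 10^11 m ≈ 3.337 × 10^11 m
(b) rₐ = a(1 + e) = 4.045 × 10^11 m × 1.1751 = 4.75328 × 10^11 m ≈ 4.753 × 10^11 m

Final answer:
(a) rₚ = 3.337 × 10^11 m
(b) rₐ = 4.753 × 10^11 m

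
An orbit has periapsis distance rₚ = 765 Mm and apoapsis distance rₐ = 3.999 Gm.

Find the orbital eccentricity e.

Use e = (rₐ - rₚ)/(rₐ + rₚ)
rₚ = 765 Mm = 7.65 × 10^8 m
rₐ = 3.999 Gm = 3.999 × 10^9 m
rₐ − rₚ = 3.234 × 10^9 m
rₐ + rₚ = 4.764 × 10^9 m
e = (rₐ − rₚ)/(rₐ + rₚ) = 0.678841

Final answer: e = 0.6788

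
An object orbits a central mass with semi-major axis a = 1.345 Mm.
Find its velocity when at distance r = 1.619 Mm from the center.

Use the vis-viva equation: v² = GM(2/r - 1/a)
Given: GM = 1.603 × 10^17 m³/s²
a = 1.345 Mm = 1.345 × 10^6 m
r = 1.619 Mm = 1.619 × 10^6 m
GM = 1.603 × 10^17 m³/s²
2/r − 1/a = 1.23533 × 10^-6 − 7.43494 × 10^-7 = 4.91836 × 10^-7 m⁻¹
v² = GM (2/r − 1/a) = 7.88413 × 10^10 m²/s²
v = 280787 m/s ≈ 280.8 km/s

Final answer: 280.8 km/s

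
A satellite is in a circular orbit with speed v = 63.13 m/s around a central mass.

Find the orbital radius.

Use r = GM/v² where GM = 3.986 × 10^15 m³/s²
v = 63.13 m/s
GM = 3.986 × 10^15 m³/s²
v² = 3985.4 m²/s²
r = GM/v² = (3.986 × 10^15) / 3985.4 = 1.00015 × 10^12 m ≈ 1 Tm

Final answer: 1 Tm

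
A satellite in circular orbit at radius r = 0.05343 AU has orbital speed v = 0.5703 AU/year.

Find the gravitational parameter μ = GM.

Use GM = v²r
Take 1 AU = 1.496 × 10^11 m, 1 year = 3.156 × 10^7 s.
r = 0.05343 AU = 7.99313 × 10^9 m
v = 0.5703 AU/year = 2703.32 m/s
v² = 7.30796 × 10^6 m²/s²
GM = v²r = 7.30796 × 10^6 × 7.99313 × 10^9 = 5.84134 × 10^16 m³/s²
GM ≈ 5.841 × 10^16 m³/s²

Final answer: GM = 5.841 × 10^16 m³/s²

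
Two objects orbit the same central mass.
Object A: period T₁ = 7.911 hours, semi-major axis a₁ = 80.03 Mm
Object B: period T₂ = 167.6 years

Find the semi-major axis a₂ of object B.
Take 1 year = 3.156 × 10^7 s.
T₁ = 7.911 hours = 28479.6 s
T₂ = 167.6 years = 5.28946 × 10^9 s
a₁ = 80.03 Mm = 8.003 × 10^7 m
Kepler's third law: (T₂/T₁)² = (a₂/a₁)³  ⇒  a₂ = a₁ (T₂/T₁)^(2/3)
T₂/T₁ = 185728
(T₂/T₁)^(2/3) = 3255.25
a₂ = 8.003 × 10^7 m × 3255.25 = 2.60518 × 10^11 m ≈ 260.5 Gm

Final answer: a₂ = 260.5 Gm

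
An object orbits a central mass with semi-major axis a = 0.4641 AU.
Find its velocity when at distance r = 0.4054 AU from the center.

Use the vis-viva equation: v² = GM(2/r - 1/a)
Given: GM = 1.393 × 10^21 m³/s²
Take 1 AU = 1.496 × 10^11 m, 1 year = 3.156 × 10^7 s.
a = 0.4641 AU = 6.94294 × 10^10 m
r = 0.4054 AU = 6.06478 × 10^10 m
GM = 1.393 × 10^21 m³/s²
2/r − 1/a = 3.29773 × 10^-11 − 1.44031 × 10^-11 = 1.85741 × 10^-11 m⁻¹
v² = GM (2/r − 1/a) = 2.58738 × 10^10 m²/s²
v = 160853 m/s ≈ 33.93 AU/year

Final answer: 33.93 AU/year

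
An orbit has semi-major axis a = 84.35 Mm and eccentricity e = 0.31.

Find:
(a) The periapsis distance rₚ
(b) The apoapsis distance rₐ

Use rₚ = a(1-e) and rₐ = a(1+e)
a = 84.35 Mm = 8.435 × 10^7 m
e = 0.31:  1 − e = 0.69,  1 + e = 1.31
(a) rₚ = a(1 − e) = 8.435 × 10^7 m × 0.69 = 5.82015 × 10^7 m ≈ 58.2 Mm
(b) rₐ = a(1 + e) = 8.435 × 10^7 m × 1.31 = 1.10498 × 10^8 m ≈ 110.5 Mm

Final answer:
(a) rₚ = 58.2 Mm
(b) rₐ = 110.5 Mm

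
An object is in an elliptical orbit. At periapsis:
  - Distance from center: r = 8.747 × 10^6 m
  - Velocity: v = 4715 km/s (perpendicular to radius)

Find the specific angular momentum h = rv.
r = 8.747 × 10^6 m
v = 4715 km/s = 4.715 × 10^6 m/s
h = rv = 8.747 × 10^6 × 4.715 × 10^6 = 4.12421 × 10^13 m²/s ≈ 4.124 × 10^13 m²/s

Final answer: h = 4.124 × 10^13 m²/s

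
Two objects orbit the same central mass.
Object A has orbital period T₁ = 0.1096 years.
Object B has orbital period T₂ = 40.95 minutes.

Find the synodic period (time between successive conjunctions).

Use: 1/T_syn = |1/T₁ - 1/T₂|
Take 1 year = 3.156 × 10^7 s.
T₁ = 0.1096 years = 3.45898 × 10^6 s
T₂ = 40.95 minutes = 2457 s
1/T₁ = 2.89103 × 10^-7 s⁻¹
1/T₂ = 0.000407 s⁻¹
|1/T₁ − 1/T₂| = 0.000406711 s⁻¹
T_syn = 1 / |1/T₁ − 1/T₂| = 2458.75 s ≈ 40.98 minutes

Final answer: T_syn = 40.98 minutes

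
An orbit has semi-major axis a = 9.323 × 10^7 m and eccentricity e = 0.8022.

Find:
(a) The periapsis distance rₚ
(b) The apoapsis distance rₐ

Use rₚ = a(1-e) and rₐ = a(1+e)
a = 9.323 × 10^7 m
e = 0.8022:  1 − e = 0.1978,  1 + e = 1.8022
(a) rₚ = a(1 − e) = 9.323 × 10^7 m × 0.1978 = 1.84409 × 10^7 m ≈ 1.844 × 10^7 m
(b) rₐ = a(1 + e) = 9.323 × 10^7 m × 1.8022 = 1.68019 × 10^8 m ≈ 1.68 × 10^8 m

Final answer:
(a) rₚ = 1.844 × 10^7 m
(b) rₐ = 1.68 × 10^8 m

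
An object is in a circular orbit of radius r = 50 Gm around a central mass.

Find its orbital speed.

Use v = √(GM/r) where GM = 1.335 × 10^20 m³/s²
r = 50 Gm = 5 × 10^10 m
GM = 1.335 × 10^20 m³/s²
GM/r = (1.335 × 10^20) / (5 × 10^10) = 2.67 × 10^9 m²/s²
v = √(GM/r) = 51672 m/s ≈ 51.67 km/s

Final answer: 51.67 km/s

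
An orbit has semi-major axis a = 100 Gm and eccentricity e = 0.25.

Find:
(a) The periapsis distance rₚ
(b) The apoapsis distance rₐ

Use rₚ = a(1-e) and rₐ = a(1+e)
a = 100 Gm = 1 × 10^11 m
e = 0.25:  1 − e = 0.75,  1 + e = 1.25
(a) rₚ = a(1 − e) = 1 × 10^11 m × 0.75 = 7.5 × 10^10 m ≈ 75 Gm
(b) rₐ = a(1 + e) = 1 × 10^11 m × 1.25 = 1.25 × 10^11 m ≈ 125 Gm

Final answer:
(a) rₚ = 75 Gm
(b) rₐ = 125 Gm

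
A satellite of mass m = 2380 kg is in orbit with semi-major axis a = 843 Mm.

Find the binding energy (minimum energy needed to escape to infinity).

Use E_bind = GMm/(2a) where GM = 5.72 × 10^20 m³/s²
a = 843 Mm = 8.43 × 10^8 m
GM = 5.72 × 10^20 m³/s²
m = 2380 kg
GMm = 5.72 × 10^20 × 2380 = 1.36136 × 10^24 m³·kg/s²
2a = 1.686 × 10^9 m
E_bind = GMm/(2a) = 8.0745 × 10^14 J ≈ 807.4 TJ

Final answer: 807.4 TJ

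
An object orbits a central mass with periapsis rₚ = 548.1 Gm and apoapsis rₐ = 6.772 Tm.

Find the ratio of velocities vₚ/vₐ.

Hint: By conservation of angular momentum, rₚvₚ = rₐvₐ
rₚ = 548.1 Gm = 5.481 × 10^11 m
rₐ = 6.772 Tm = 6.772 × 10^12 m
rₚvₚ = rₐvₐ  ⇒  vₚ/vₐ = rₐ/rₚ
vₚ/vₐ = (6.772 × 10^12) / (5.481 × 10^11) = 12.3554

Final answer: vₚ/vₐ = 12.36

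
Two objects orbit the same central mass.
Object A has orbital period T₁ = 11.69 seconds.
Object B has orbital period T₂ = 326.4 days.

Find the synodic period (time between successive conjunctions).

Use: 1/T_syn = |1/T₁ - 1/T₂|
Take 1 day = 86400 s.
T₁ = 11.69 seconds
T₂ = 326.4 days = 2.8201 × 10^7 s
1/T₁ = 0.0855432 s⁻¹
1/T₂ = 3.54598 × 10^-8 s⁻¹
|1/T₁ − 1/T₂| = 0.0855432 s⁻¹
T_syn = 1 / |1/T₁ − 1/T₂| = 11.69 s ≈ 11.69 seconds

Final answer: T_syn = 11.69 seconds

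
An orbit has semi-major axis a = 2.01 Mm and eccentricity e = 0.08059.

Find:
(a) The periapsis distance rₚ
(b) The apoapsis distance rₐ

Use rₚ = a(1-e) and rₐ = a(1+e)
a = 2.01 Mm = 2.01 × 10^6 m
e = 0.08059:  1 − e = 0.91941,  1 + e = 1.08059
(a) rₚ = a(1 − e) = 2.01 × 10^6 m × 0.91941 = 1.84801 × 10^6 m ≈ 1.848 Mm
(b) rₐ = a(1 + e) = 2.01 × 10^6 m × 1.08059 = 2.17199 × 10^6 m ≈ 2.172 Mm

Final answer:
(a) rₚ = 1.848 Mm
(b) rₐ = 2.172 Mm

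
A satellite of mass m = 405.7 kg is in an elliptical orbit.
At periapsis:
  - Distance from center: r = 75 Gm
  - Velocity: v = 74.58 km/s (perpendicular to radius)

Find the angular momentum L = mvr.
r = 75 Gm = 7.5 × 10^10 m
v = 74.58 km/s = 74580 m/s
vr = 74580 × 7.5 × 10^10 = 5.5935 × 10^15 m²/s
L = m × vr = 405.7 × 5.5935 × 10^15 = 2.26928 × 10^18 kg·m²/s ≈ 2.269 × 10^18 kg·m²/s

Final answer: L = 2.269 × 10^18 kg·m²/s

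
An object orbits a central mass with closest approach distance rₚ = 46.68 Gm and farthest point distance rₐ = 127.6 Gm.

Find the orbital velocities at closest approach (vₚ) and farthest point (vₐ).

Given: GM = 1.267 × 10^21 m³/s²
rₚ = 46.68 Gm = 4.668 × 10^10 m
rₐ = 127.6 Gm = 1.276 × 10^11 m
GM = 1.267 × 10^21 m³/s²
a = (rₚ + rₐ)/2 = 8.714 × 10^10 m
Vis-viva: v² = GM (2/r − 1/a)
vₚ² = 1.267 × 10^21 × (4.28449 × 10^-11 − 1.14758 × 10^-11) = 3.97447 × 10^10 m²/s²
vₚ = 199361 m/s ≈ 199.4 km/s
vₐ² = 1.267 × 10^21 × (1.5674 × 10^-11 − 1.14758 × 10^-11) = 5.31911 × 10^9 m²/s²
vₐ = 72932.3 m/s ≈ 72.93 km/s

Final answer: vₚ = 199.4 km/s, vₐ = 72.93 km/s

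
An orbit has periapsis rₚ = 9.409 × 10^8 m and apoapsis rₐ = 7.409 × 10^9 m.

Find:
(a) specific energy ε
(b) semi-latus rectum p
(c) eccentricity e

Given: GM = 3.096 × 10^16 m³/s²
rₚ = 9.409 × 10^8 m
rₐ = 7.409 × 10^9 m
GM = 3.096 × 10^16 m³/s²
a = (rₚ + rₐ)/2 = 4.17495 × 10^9 m
e = (rₐ − rₚ)/(rₐ + rₚ) = (6.4681 × 10^9) / (8.3499 × 10^9) = 0.774632
(a) 2a = 8.3499 × 10^9 m;  ε = −GM/(2a) = -3.70783 × 10^6 J/kg ≈ -3.708 MJ/kg
(b) 1 − e² = 0.399945;  p = a(1 − e²) = 4.17495 × 10^9 × 0.399945 = 1.66975 × 10^9 m ≈ 1.67 × 10^9 m
(c) e = 0.774632 ≈ 0.7746

Final answer:
(a) specific energy ε = -3.708 MJ/kg
(b) semi-latus rectum p = 1.67 × 10^9 m
(c) eccentricity e = 0.7746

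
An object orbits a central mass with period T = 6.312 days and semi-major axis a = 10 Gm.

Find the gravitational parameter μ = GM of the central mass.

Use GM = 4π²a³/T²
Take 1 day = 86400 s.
T = 6.312 days = 545357 s
a = 10 Gm = 1 × 10^10 m
a³ = 1 × 10^30 m³
T² = 2.97414 × 10^11 s²
GM = 4π² × (1 × 10^30) / (2.97414 × 10^11) = 1.32739 × 10^20 m³/s²
GM ≈ 1.327 × 10^20 m³/s²

Final answer: GM = 1.327 × 10^20 m³/s²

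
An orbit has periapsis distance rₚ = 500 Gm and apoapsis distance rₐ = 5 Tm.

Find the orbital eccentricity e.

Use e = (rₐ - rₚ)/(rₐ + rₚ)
rₚ = 500 Gm = 5 × 10^11 m
rₐ = 5 Tm = 5 × 10^12 m
rₐ − rₚ = 4.5 × 10^12 m
rₐ + rₚ = 5.5 × 10^12 m
e = (rₐ − rₚ)/(rₐ + rₚ) = 0.818182

Final answer: e = 0.8182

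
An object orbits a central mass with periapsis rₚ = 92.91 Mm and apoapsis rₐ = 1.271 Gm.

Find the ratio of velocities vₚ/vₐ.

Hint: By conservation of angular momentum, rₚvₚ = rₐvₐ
rₚ = 92.91 Mm = 9.291 × 10^7 m
rₐ = 1.271 Gm = 1.271 × 10^9 m
rₚvₚ = rₐvₐ  ⇒  vₚ/vₐ = rₐ/rₚ
vₚ/vₐ = (1.271 × 10^9) / (9.291 × 10^7) = 13.6799

Final answer: vₚ/vₐ = 13.68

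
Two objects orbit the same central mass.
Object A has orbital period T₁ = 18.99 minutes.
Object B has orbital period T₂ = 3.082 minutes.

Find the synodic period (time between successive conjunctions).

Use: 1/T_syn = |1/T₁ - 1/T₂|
T₁ = 18.99 minutes = 1139.4 s
T₂ = 3.082 minutes = 184.92 s
1/T₁ = 0.000877655 s⁻¹
1/T₂ = 0.00540774 s⁻¹
|1/T₁ − 1/T₂| = 0.00453009 s⁻¹
T_syn = 1 / |1/T₁ − 1/T₂| = 220.746 s ≈ 3.679 minutes

Final answer: T_syn = 3.679 minutes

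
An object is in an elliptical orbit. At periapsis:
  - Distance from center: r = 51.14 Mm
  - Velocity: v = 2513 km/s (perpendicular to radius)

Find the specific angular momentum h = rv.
r = 51.14 Mm = 5.114 × 10^7 m
v = 2513 km/s = 2.513 × 10^6 m/s
h = rv = 5.114 × 10^7 × 2.513 × 10^6 = 1.28515 × 10^14 m²/s ≈ 1.285 × 10^14 m²/s

Final answer: h = 1.285 × 10^14 m²/s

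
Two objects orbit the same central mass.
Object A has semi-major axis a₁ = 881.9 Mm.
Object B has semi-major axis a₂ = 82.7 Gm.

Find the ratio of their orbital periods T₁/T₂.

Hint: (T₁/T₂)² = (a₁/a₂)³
a₁ = 881.9 Mm = 8.819 × 10^8 m
a₂ = 82.7 Gm = 8.27 × 10^10 m
a₁/a₂ = 0.0106638
T₁/T₂ = (a₁/a₂)^(3/2) = (0.0106638)^1.5 = 0.00110121

Final answer: T₁/T₂ = 0.001101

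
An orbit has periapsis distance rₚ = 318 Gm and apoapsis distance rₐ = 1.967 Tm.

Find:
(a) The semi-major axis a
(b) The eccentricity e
rₚ = 318 Gm = 3.18 × 10^11 m
rₐ = 1.967 Tm = 1.967 × 10^12 m
(a) a = (rₚ + rₐ)/2 = 1.1425 × 10^12 m ≈ 1.143 Tm
(b) e = (rₐ − rₚ)/(rₐ + rₚ) = (1.649 × 10^12) / (2.285 × 10^12) = 0.721663

Final answer:
(a) a = 1.143 Tm
(b) e = 0.7217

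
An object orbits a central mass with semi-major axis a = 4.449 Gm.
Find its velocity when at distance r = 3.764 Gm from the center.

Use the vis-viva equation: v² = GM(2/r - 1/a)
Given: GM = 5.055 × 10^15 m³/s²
a = 4.449 Gm = 4.449 × 10^9 m
r = 3.764 Gm = 3.764 × 10^9 m
GM = 5.055 × 10^15 m³/s²
2/r − 1/a = 5.3135 × 10^-10 − 2.2477 × 10^-10 = 3.0658 × 10^-10 m⁻¹
v² = GM (2/r − 1/a) = 1.54976 × 10^6 m²/s²
v = 1244.89 m/s ≈ 1.245 km/s

Final answer: 1.245 km/s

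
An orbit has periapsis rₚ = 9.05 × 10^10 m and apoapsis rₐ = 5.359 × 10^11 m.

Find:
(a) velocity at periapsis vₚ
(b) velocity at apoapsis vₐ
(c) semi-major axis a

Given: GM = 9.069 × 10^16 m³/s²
rₚ = 9.05 × 10^10 m
rₐ = 5.359 × 10^11 m
GM = 9.069 × 10^16 m³/s²
a = (rₚ + rₐ)/2 = 3.132 × 10^11 m
e = (rₐ − rₚ)/(rₐ + rₚ) = (4.454 × 10^11) / (6.264 × 10^11) = 0.711047
(a) vₚ² = GM (2/rₚ − 1/a) = 9.069 × 10^16 × (2.20994 × 10^-11 − 3.19285 × 10^-12) = 1.71464 × 10^6 m²/s²;  vₚ = 1309.44 m/s ≈ 1.309 km/s
(b) vₐ² = GM (2/rₐ − 1/a) = 9.069 × 10^16 × (3.73204 × 10^-12 − 3.19285 × 10^-12) = 48899.3 m²/s²;  vₐ = 221.132 m/s ≈ 221.1 m/s
(c) a = 3.132 × 10^11 m ≈ 3.132 × 10^11 m

Final answer:
(a) velocity at periapsis vₚ = 1.309 km/s
(b) velocity at apoapsis vₐ = 221.1 m/s
(c) semi-major axis a = 3.132 × 10^11 m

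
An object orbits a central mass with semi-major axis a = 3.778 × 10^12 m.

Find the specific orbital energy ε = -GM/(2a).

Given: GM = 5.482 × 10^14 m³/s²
a = 3.778 × 10^12 m
GM = 5.482 × 10^14 m³/s²
2a = 7.556 × 10^12 m
ε = −GM/(2a) = -72.5516 J/kg ≈ -72.55 J/kg

Final answer: -72.55 J/kg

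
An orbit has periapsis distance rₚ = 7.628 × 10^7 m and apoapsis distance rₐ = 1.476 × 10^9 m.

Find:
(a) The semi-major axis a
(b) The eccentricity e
rₚ = 7.628 × 10^7 m
rₐ = 1.476 × 10^9 m
(a) a = (rₚ + rₐ)/2 = 7.7614 × 10^8 m ≈ 7.761 × 10^8 m
(b) e = (rₐ − rₚ)/(rₐ + rₚ) = (1.39972 × 10^9) / (1.55228 × 10^9) = 0.901719

Final answer:
(a) a = 7.761 × 10^8 m
(b) e = 0.9017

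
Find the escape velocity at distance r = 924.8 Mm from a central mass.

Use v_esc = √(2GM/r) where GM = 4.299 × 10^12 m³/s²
r = 924.8 Mm = 9.248 × 10^8 m
GM = 4.299 × 10^12 m³/s²
2GM/r = 2 × (4.299 × 10^12) / (9.248 × 10^8) = 9297.15 m²/s²
v_esc = √(2GM/r) = 96.4217 m/s ≈ 96.42 m/s

Final answer: 96.42 m/s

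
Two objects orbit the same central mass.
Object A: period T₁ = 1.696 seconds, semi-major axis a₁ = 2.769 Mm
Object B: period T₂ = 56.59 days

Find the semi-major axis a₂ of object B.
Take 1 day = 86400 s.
T₁ = 1.696 seconds
T₂ = 56.59 days = 4.88938 × 10^6 s
a₁ = 2.769 Mm = 2.769 × 10^6 m
Kepler's third law: (T₂/T₁)² = (a₂/a₁)³  ⇒  a₂ = a₁ (T₂/T₁)^(2/3)
T₂/T₁ = 2.88289 × 10^6
(T₂/T₁)^(2/3) = 20255.9
a₂ = 2.769 × 10^6 m × 20255.9 = 5.60886 × 10^10 m ≈ 56.09 Gm

Final answer: a₂ = 56.09 Gm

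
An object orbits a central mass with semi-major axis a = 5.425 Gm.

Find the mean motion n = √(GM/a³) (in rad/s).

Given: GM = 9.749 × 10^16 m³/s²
a = 5.425 Gm = 5.425 × 10^9 m
GM = 9.749 × 10^16 m³/s²
a³ = 1.59661 × 10^29 m³
GM/a³ = (9.749 × 10^16) / (1.59661 × 10^29) = 6.10606 × 10^-13 s⁻²
n = √(GM/a³) = 7.81413 × 10^-7 rad/s ≈ 7.814 × 10^-7 rad/s

Final answer: n = 7.814 × 10^-7 rad/s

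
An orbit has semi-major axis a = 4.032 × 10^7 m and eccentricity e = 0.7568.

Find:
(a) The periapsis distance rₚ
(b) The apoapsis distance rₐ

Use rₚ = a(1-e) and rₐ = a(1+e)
a = 4.032 × 10^7 m
e = 0.7568:  1 − e = 0.2432,  1 + e = 1.7568
(a) rₚ = a(1 − e) = 4.032 × 10^7 m × 0.2432 = 9.80582 × 10^6 m ≈ 9.806 × 10^6 m
(b) rₐ = a(1 + e) = 4.032 × 10^7 m × 1.7568 = 7.08342 × 10^7 m ≈ 7.083 × 10^7 m

Final answer:
(a) rₚ = 9.806 × 10^6 m
(b) rₐ = 7.083 × 10^7 m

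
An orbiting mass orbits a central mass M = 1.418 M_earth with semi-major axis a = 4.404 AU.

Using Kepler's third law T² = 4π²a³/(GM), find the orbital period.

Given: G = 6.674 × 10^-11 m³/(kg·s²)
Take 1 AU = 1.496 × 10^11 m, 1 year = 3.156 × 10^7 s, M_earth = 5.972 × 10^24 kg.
M = 1.418 M_earth = 8.4683 × 10^24 kg
GM = G × M = 6.674 × 10^-11 × 8.4683 × 10^24 = 5.65174 × 10^14 m³/s²
a = 4.404 AU = 6.58838 × 10^11 m
a³ = 2.85981 × 10^35 m³
T = 2π √(a³/GM) = 2π √((2.85981 × 10^35) / (5.65174 × 10^14)) = 2π × 2.24945 × 10^10 s
T = 1.41337 × 10^11 s ≈ 4478 years

Final answer: 4478 years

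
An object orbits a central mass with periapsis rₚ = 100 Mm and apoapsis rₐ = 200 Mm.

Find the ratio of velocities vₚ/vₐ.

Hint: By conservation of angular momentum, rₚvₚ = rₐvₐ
rₚ = 100 Mm = 1 × 10^8 m
rₐ = 200 Mm = 2 × 10^8 m
rₚvₚ = rₐvₐ  ⇒  vₚ/vₐ = rₐ/rₚ
vₚ/vₐ = (2 × 10^8) / (1 × 10^8) = 2

Final answer: vₚ/vₐ = 2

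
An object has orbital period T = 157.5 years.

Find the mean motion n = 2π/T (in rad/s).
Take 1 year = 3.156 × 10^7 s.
T = 157.5 years = 4.9707 × 10^9 s
n = 2π / (4.9707 × 10^9 s) = 1.26404 × 10^-9 rad/s ≈ 1.264 × 10^-9 rad/s

Final answer: n = 1.264 × 10^-9 rad/s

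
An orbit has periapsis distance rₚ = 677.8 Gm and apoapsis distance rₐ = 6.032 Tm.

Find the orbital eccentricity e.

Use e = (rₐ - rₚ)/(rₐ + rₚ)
rₚ = 677.8 Gm = 6.778 × 10^11 m
rₐ = 6.032 Tm = 6.032 × 10^12 m
rₐ − rₚ = 5.3542 × 10^12 m
rₐ + rₚ = 6.7098 × 10^12 m
e = (rₐ − rₚ)/(rₐ + rₚ) = 0.797967

Final answer: e = 0.798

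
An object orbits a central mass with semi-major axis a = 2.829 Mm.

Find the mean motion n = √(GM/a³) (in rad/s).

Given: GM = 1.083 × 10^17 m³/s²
a = 2.829 Mm = 2.829 × 10^6 m
GM = 1.083 × 10^17 m³/s²
a³ = 2.26412 × 10^19 m³
GM/a³ = (1.083 × 10^17) / (2.26412 × 10^19) = 0.00478332 s⁻²
n = √(GM/a³) = 0.0691616 rad/s ≈ 0.06916 rad/s

Final answer: n = 0.06916 rad/s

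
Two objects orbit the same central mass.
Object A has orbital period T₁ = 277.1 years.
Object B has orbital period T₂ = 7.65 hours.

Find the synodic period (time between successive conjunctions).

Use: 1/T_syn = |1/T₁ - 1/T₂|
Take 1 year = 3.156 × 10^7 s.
T₁ = 277.1 years = 8.74528 × 10^9 s
T₂ = 7.65 hours = 27540 s
1/T₁ = 1.14347 × 10^-10 s⁻¹
1/T₂ = 3.63108 × 10^-5 s⁻¹
|1/T₁ − 1/T₂| = 3.63107 × 10^-5 s⁻¹
T_syn = 1 / |1/T₁ − 1/T₂| = 27540.1 s ≈ 7.65 hours

Final answer: T_syn = 7.65 hours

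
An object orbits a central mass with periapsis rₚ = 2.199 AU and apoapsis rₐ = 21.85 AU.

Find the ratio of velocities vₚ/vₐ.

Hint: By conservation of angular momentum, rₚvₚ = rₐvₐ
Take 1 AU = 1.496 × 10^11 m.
rₚ = 2.199 AU = 3.2897 × 10^11 m
rₐ = 21.85 AU = 3.26876 × 10^12 m
rₚvₚ = rₐvₐ  ⇒  vₚ/vₐ = rₐ/rₚ
vₚ/vₐ = (3.26876 × 10^12) / (3.2897 × 10^11) = 9.93633

Final answer: vₚ/vₐ = 9.936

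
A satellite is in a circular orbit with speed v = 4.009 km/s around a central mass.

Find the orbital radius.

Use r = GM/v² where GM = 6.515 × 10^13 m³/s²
v = 4.009 km/s = 4009 m/s
GM = 6.515 × 10^13 m³/s²
v² = 1.60721 × 10^7 m²/s²
r = GM/v² = (6.515 × 10^13) / (1.60721 × 10^7) = 4.05361 × 10^6 m ≈ 4.054 Mm

Final answer: 4.054 Mm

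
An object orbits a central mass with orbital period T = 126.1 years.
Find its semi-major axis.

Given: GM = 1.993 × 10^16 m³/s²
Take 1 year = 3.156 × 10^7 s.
T = 126.1 years = 3.97972 × 10^9 s
GM = 1.993 × 10^16 m³/s²
Kepler's third law: a³ = GM T² / (4π²)
T² = 1.58381 × 10^19 s²
a³ = (1.993 × 10^16) × (1.58381 × 10^19) / (4π²) = 7.99561 × 10^33 m³
a = (a³)^(1/3) = 1.99963 × 10^11 m ≈ 200 Gm

Final answer: 200 Gm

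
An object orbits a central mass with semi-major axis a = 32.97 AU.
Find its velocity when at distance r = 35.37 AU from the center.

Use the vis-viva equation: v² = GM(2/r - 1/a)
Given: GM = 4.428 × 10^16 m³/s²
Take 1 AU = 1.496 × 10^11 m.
a = 32.97 AU = 4.93231 × 10^12 m
r = 35.37 AU = 5.29135 × 10^12 m
GM = 4.428 × 10^16 m³/s²
2/r − 1/a = 3.77975 × 10^-13 − 2.02745 × 10^-13 = 1.75231 × 10^-13 m⁻¹
v² = GM (2/r − 1/a) = 7759.21 m²/s²
v = 88.0864 m/s ≈ 88.09 m/s

Final answer: 88.09 m/s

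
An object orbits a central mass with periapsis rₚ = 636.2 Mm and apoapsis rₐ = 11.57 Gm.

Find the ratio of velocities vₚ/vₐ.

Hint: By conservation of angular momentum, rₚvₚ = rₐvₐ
rₚ = 636.2 Mm = 6.362 × 10^8 m
rₐ = 11.57 Gm = 1.157 × 10^10 m
rₚvₚ = rₐvₐ  ⇒  vₚ/vₐ = rₐ/rₚ
vₚ/vₐ = (1.157 × 10^10) / (6.362 × 10^8) = 18.1861

Final answer: vₚ/vₐ = 18.19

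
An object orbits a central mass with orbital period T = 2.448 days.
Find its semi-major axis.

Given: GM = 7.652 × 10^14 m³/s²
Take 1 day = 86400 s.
T = 2.448 days = 211507 s
GM = 7.652 × 10^14 m³/s²
Kepler's third law: a³ = GM T² / (4π²)
T² = 4.47353 × 10^10 s²
a³ = (7.652 × 10^14) × (4.47353 × 10^10) / (4π²) = 8.67093 × 10^23 m³
a = (a³)^(1/3) = 9.53576 × 10^7 m ≈ 95.36 Mm

Final answer: 95.36 Mm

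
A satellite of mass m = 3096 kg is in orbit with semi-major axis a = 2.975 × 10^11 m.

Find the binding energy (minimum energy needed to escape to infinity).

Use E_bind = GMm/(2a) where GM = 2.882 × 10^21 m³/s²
a = 2.975 × 10^11 m
GM = 2.882 × 10^21 m³/s²
m = 3096 kg
GMm = 2.882 × 10^21 × 3096 = 8.92267 × 10^24 m³·kg/s²
2a = 5.95 × 10^11 m
E_bind = GMm/(2a) = 1.49961 × 10^13 J ≈ 15 TJ

Final answer: 15 TJ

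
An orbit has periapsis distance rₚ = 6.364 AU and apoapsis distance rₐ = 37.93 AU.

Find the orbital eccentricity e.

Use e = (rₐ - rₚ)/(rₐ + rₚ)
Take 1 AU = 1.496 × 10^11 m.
rₚ = 6.364 AU = 9.52054 × 10^11 m
rₐ = 37.93 AU = 5.67433 × 10^12 m
rₐ − rₚ = 4.72227 × 10^12 m
rₐ + rₚ = 6.62638 × 10^12 m
e = (rₐ − rₚ)/(rₐ + rₚ) = 0.712647

Final answer: e = 0.7126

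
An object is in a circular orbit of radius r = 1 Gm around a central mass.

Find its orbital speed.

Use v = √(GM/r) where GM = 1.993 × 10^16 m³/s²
r = 1 Gm = 1 × 10^9 m
GM = 1.993 × 10^16 m³/s²
GM/r = (1.993 × 10^16) / (1 × 10^9) = 1.993 × 10^7 m²/s²
v = √(GM/r) = 4464.3 m/s ≈ 4.464 km/s

Final answer: 4.464 km/s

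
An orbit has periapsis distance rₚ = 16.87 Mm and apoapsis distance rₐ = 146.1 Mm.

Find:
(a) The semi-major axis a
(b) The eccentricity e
rₚ = 16.87 Mm = 1.687 × 10^7 m
rₐ = 146.1 Mm = 1.461 × 10^8 m
(a) a = (rₚ + rₐ)/2 = 8.1485 × 10^7 m ≈ 81.48 Mm
(b) e = (rₐ − rₚ)/(rₐ + rₚ) = (1.2923 × 10^8) / (1.6297 × 10^8) = 0.792968

Final answer:
(a) a = 81.48 Mm
(b) e = 0.793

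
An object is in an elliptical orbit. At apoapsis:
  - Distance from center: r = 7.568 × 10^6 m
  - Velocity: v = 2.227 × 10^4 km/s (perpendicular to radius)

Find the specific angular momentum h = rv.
r = 7.568 × 10^6 m
v = 2.227 × 10^4 km/s = 2.227 × 10^7 m/s
h = rv = 7.568 × 10^6 × 2.227 × 10^7 = 1.68539 × 10^14 m²/s ≈ 1.685 × 10^14 m²/s

Final answer: h = 1.685 × 10^14 m²/s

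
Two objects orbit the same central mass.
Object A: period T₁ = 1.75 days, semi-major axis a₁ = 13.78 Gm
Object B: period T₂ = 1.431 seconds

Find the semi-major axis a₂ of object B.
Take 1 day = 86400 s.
T₁ = 1.75 days = 151200 s
T₂ = 1.431 seconds
a₁ = 13.78 Gm = 1.378 × 10^10 m
Kepler's third law: (T₂/T₁)² = (a₂/a₁)³  ⇒  a₂ = a₁ (T₂/T₁)^(2/3)
T₂/T₁ = 9.46429 × 10^-6
(T₂/T₁)^(2/3) = 0.00044743
a₂ = 1.378 × 10^10 m × 0.00044743 = 6.16559 × 10^6 m ≈ 6.166 Mm

Final answer: a₂ = 6.166 Mm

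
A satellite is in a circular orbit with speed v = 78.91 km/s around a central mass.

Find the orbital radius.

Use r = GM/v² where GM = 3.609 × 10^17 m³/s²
v = 78.91 km/s = 78910 m/s
GM = 3.609 × 10^17 m³/s²
v² = 6.22679 × 10^9 m²/s²
r = GM/v² = (3.609 × 10^17) / (6.22679 × 10^9) = 5.79593 × 10^7 m ≈ 5.796 × 10^7 m

Final answer: 5.796 × 10^7 m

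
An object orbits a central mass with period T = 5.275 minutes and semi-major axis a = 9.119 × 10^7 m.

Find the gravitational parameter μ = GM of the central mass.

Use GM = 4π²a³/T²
T = 5.275 minutes = 316.5 s
a = 9.119 × 10^7 m
a³ = 7.58301 × 10^23 m³
T² = 100172 s²
GM = 4π² × (7.58301 × 10^23) / 100172 = 2.9885 × 10^20 m³/s²
GM ≈ 2.989 × 10^20 m³/s²

Final answer: GM = 2.989 × 10^20 m³/s²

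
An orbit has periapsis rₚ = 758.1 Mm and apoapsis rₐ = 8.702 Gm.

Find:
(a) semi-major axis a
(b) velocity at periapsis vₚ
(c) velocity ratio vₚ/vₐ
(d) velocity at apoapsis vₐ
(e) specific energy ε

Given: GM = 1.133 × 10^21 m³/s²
rₚ = 758.1 Mm = 7.581 × 10^8 m
rₐ = 8.702 Gm = 8.702 × 10^9 m
GM = 1.133 × 10^21 m³/s²
a = (rₚ + rₐ)/2 = 4.73005 × 10^9 m
e = (rₐ − rₚ)/(rₐ + rₚ) = (7.9439 × 10^9) / (9.4601 × 10^9) = 0.839727
(a) a = 4.73005 × 10^9 m ≈ 4.73 Gm
(b) vₚ² = GM (2/rₚ − 1/a) = 1.133 × 10^21 × (2.63817 × 10^-9 − 2.11414 × 10^-10) = 2.74952 × 10^12 m²/s²;  vₚ = 1.65817 × 10^6 m/s ≈ 1658 km/s
(c) vₚ/vₐ = rₐ/rₚ (angular momentum) = (8.702 × 10^9) / (7.581 × 10^8) = 11.4787 ≈ 11.48
(d) vₐ² = GM (2/rₐ − 1/a) = 1.133 × 10^21 × (2.29832 × 10^-10 − 2.11414 × 10^-10) = 2.08676 × 10^10 m²/s²;  vₐ = 144456 m/s ≈ 144.5 km/s
(e) 2a = 9.4601 × 10^9 m;  ε = −GM/(2a) = -1.19766 × 10^11 J/kg ≈ -119.8 GJ/kg

Final answer:
(a) semi-major axis a = 4.73 Gm
(b) velocity at periapsis vₚ = 1658 km/s
(c) velocity ratio vₚ/vₐ = 11.48
(d) velocity at apoapsis vₐ = 144.5 km/s
(e) specific energy ε = -119.8 GJ/kg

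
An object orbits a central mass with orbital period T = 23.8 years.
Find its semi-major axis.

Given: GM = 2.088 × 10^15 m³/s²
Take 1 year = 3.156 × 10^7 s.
T = 23.8 years = 7.51128 × 10^8 s
GM = 2.088 × 10^15 m³/s²
Kepler's third law: a³ = GM T² / (4π²)
T² = 5.64193 × 10^17 s²
a³ = (2.088 × 10^15) × (5.64193 × 10^17) / (4π²) = 2.984 × 10^31 m³
a = (a³)^(1/3) = 3.1017 × 10^10 m ≈ 31.02 Gm

Final answer: 31.02 Gm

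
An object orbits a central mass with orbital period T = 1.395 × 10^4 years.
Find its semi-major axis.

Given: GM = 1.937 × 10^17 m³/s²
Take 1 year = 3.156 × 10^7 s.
T = 1.395 × 10^4 years = 4.40262 × 10^11 s
GM = 1.937 × 10^17 m³/s²
Kepler's third law: a³ = GM T² / (4π²)
T² = 1.93831 × 10^23 s²
a³ = (1.937 × 10^17) × (1.93831 × 10^23) / (4π²) = 9.51026 × 10^38 m³
a = (a³)^(1/3) = 9.83401 × 10^12 m ≈ 9.834 Tm

Final answer: 9.834 Tm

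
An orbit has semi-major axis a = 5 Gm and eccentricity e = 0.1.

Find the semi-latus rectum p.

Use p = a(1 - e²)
a = 5 Gm = 5 × 10^9 m
e = 0.1,  e² = 0.01,  1 − e² = 0.99
p = a(1 − e²) = 5 × 10^9 m × 0.99 = 4.95 × 10^9 m ≈ 4.95 Gm

Final answer: p = 4.95 Gm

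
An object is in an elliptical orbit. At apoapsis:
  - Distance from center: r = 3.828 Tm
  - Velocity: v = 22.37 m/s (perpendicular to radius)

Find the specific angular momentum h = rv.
r = 3.828 Tm = 3.828 × 10^12 m
v = 22.37 m/s
h = rv = 3.828 × 10^12 × 22.37 = 8.56324 × 10^13 m²/s ≈ 8.563 × 10^13 m²/s

Final answer: h = 8.563 × 10^13 m²/s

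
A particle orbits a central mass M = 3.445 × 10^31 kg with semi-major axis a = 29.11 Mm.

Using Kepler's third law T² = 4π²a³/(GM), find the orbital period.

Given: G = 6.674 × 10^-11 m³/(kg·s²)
M = 3.445 × 10^31 kg
GM = G × M = 6.674 × 10^-11 × 3.445 × 10^31 = 2.29919 × 10^21 m³/s²
a = 29.11 Mm = 2.911 × 10^7 m
a³ = 2.46676 × 10^22 m³
T = 2π √(a³/GM) = 2π √((2.46676 × 10^22) / (2.29919 × 10^21)) = 2π × 3.27548 s
T = 20.5805 s ≈ 20.58 seconds

Final answer: 20.58 seconds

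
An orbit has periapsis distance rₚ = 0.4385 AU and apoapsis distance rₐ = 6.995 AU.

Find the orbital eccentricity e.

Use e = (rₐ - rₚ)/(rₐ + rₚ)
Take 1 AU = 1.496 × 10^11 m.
rₚ = 0.4385 AU = 6.55996 × 10^10 m
rₐ = 6.995 AU = 1.04645 × 10^12 m
rₐ − rₚ = 9.80852 × 10^11 m
rₐ + rₚ = 1.11205 × 10^12 m
e = (rₐ − rₚ)/(rₐ + rₚ) = 0.882021

Final answer: e = 0.882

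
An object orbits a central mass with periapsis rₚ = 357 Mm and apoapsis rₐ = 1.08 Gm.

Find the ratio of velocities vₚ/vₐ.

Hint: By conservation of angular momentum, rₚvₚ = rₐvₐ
rₚ = 357 Mm = 3.57 × 10^8 m
rₐ = 1.08 Gm = 1.08 × 10^9 m
rₚvₚ = rₐvₐ  ⇒  vₚ/vₐ = rₐ/rₚ
vₚ/vₐ = (1.08 × 10^9) / (3.57 × 10^8) = 3.02521

Final answer: vₚ/vₐ = 3.025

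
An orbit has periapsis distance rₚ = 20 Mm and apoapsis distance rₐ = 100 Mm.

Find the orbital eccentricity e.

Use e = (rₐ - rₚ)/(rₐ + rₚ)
rₚ = 20 Mm = 2 × 10^7 m
rₐ = 100 Mm = 1 × 10^8 m
rₐ − rₚ = 8 × 10^7 m
rₐ + rₚ = 1.2 × 10^8 m
e = (rₐ − rₚ)/(rₐ + rₚ) = 0.666667

Final answer: e = 0.6667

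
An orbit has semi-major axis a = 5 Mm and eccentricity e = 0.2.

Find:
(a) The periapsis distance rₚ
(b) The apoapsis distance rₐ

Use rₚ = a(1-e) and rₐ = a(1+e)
a = 5 Mm = 5 × 10^6 m
e = 0.2:  1 − e = 0.8,  1 + e = 1.2
(a) rₚ = a(1 − e) = 5 × 10^6 m × 0.8 = 4 × 10^6 m ≈ 4 Mm
(b) rₐ = a(1 + e) = 5 × 10^6 m × 1.2 = 6 × 10^6 m ≈ 6 Mm

Final answer:
(a) rₚ = 4 Mm
(b) rₐ = 6 Mm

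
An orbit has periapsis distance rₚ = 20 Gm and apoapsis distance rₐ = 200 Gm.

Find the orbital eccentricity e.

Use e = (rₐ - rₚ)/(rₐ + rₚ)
rₚ = 20 Gm = 2 × 10^10 m
rₐ = 200 Gm = 2 × 10^11 m
rₐ − rₚ = 1.8 × 10^11 m
rₐ + rₚ = 2.2 × 10^11 m
e = (rₐ − rₚ)/(rₐ + rₚ) = 0.818182

Final answer: e = 0.8182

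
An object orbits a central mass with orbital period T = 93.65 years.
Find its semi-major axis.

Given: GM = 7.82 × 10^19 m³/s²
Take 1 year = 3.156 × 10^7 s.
T = 93.65 years = 2.95559 × 10^9 s
GM = 7.82 × 10^19 m³/s²
Kepler's third law: a³ = GM T² / (4π²)
T² = 8.73554 × 10^18 s²
a³ = (7.82 × 10^19) × (8.73554 × 10^18) / (4π²) = 1.73036 × 10^37 m³
a = (a³)^(1/3) = 2.5865 × 10^12 m ≈ 2.586 Tm

Final answer: 2.586 Tm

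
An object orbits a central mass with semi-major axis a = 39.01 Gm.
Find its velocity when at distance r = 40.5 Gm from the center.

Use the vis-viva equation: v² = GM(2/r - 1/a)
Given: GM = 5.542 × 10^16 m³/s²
a = 39.01 Gm = 3.901 × 10^10 m
r = 40.5 Gm = 4.05 × 10^10 m
GM = 5.542 × 10^16 m³/s²
2/r − 1/a = 4.93827 × 10^-11 − 2.56345 × 10^-11 = 2.37483 × 10^-11 m⁻¹
v² = GM (2/r − 1/a) = 1.31613 × 10^6 m²/s²
v = 1147.23 m/s ≈ 1.147 km/s

Final answer: 1.147 km/s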